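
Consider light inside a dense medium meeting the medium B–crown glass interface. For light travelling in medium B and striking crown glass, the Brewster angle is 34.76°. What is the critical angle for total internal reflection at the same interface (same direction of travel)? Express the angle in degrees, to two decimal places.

θ_c ≈ 43.95°

From Brewster, n₂/n₁ = tan θ_B = tan 34.76° = 0.6940.
Then sin θ_c = n₂/n₁ = 0.6940, so θ_c = arcsin 0.6940 = 43.95°.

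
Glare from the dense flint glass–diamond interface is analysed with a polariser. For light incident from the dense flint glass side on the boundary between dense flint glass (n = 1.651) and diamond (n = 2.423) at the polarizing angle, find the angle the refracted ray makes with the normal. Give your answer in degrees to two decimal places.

First find Brewster's angle: tan θ_B = 2.423/1.651 = 1.4676, giving θ_B = 55.73°.
The refracted ray is perpendicular to the reflected ray, so θ_t = 90° − θ_B = 34.27°.

θ_t ≈ 34.27°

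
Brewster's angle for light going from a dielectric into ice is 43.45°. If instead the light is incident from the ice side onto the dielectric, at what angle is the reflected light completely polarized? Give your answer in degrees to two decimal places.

Reversing the direction swaps n₁ and n₂, so tan θ_B' = 1/tan θ_B and θ_B' = 90° − θ_B.
Hence θ_B' = 90° − 43.45° = 46.55°.

θ_B' ≈ 46.55°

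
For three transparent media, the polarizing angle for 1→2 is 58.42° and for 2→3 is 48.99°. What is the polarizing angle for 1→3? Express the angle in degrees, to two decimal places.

n₂/n₁ = tan 58.42° = 1.6267 and n₃/n₂ = tan 48.99° = 1.1500.
n₃/n₁ = 1.8707. Then tan θ_B(1→3) = n₃/n₁, so θ_B(1→3) = arctan(1.8707) = 61.87°.

θ_B ≈ 61.87°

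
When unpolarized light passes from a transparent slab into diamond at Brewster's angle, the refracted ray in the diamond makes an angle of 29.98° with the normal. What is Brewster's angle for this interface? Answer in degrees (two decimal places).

θ_B ≈ 60.02°

Since the reflected and refracted rays are at right angles at the polarizing angle, θ_B + θ_t = 90°.
θ_B = 90° − 29.98° = 60.02°.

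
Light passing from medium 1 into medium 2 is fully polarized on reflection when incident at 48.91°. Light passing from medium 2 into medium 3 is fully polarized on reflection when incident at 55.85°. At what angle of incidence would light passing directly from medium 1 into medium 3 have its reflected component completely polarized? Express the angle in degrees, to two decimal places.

tan θ_B(1→2) = n₂/n₁ = tan 48.91° = 1.1467.
tan θ_B(2→3) = n₃/n₂ = tan 55.85° = 1.4742.
Multiplying, n₃/n₁ = 1.1467 × 1.4742 = 1.6905, and θ_B(1→3) = arctan 1.6905 = 59.39°.

θ_B ≈ 59.39°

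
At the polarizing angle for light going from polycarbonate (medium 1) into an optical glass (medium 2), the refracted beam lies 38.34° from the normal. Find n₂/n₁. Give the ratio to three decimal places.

θ_B + θ_t = 90°, so θ_B = 90° − 38.34° = 51.66°.
tan θ_B = n₂/n₁, so n₂/n₁ = tan 51.66° = 1.264.

n₂/n₁ ≈ 1.264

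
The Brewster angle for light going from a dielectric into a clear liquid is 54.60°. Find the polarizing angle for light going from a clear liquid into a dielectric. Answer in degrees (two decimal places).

tan θ_B' = n₁/n₂ = 1/tan θ_B, so θ_B' = 90° − θ_B.
θ_B' = 90° − 54.60° = 35.40°.

θ_B' ≈ 35.40°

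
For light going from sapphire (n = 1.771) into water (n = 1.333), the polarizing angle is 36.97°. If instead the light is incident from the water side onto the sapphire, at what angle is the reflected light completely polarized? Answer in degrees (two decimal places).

Reversing the direction swaps n₁ and n₂, so tan θ_B' = 1/tan θ_B and θ_B' = 90° − θ_B.
Hence θ_B' = 90° − 36.97° = 53.03°.

θ_B' ≈ 53.03°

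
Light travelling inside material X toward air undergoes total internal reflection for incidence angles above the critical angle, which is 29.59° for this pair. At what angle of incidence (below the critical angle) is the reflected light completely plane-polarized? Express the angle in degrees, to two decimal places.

θ_B ≈ 26.28°

sin θ_c = n₂/n₁, so n₂/n₁ = sin 29.59° = 0.4938.
Brewster: tan θ_B = n₂/n₁ = 0.4938.
θ_B = arctan(0.4938) = 26.28°.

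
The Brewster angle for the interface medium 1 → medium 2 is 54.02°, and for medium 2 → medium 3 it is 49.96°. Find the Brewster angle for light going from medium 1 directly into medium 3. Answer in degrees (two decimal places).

θ_B ≈ 58.61°

n₂/n₁ = tan 54.02° = 1.3774 and n₃/n₂ = tan 49.96° = 1.1901.
So n₃/n₁ = (n₂/n₁)(n₃/n₂) = 1.3774 × 1.1901 = 1.6392.
θ_B(1→3) = arctan(1.6392) = 58.61°.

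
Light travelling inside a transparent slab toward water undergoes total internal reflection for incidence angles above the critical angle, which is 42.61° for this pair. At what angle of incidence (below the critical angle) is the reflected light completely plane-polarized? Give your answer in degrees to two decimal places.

sin θ_c = n₂/n₁, so n₂/n₁ = sin 42.61° = 0.6770.
Brewster: tan θ_B = n₂/n₁ = 0.6770.
θ_B = arctan(0.6770) = 34.10°.

θ_B ≈ 34.10°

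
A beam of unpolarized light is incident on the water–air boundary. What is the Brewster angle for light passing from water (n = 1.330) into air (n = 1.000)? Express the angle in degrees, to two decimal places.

Brewster's condition: tan θ_B = n₂/n₁ = 1.000/1.330 = 0.7519. Taking the arctangent, θ_B = 36.94°.

θ_B ≈ 36.94°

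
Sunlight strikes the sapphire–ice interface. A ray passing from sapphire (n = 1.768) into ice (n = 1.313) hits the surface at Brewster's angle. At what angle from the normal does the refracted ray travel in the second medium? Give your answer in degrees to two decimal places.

First find Brewster's angle: tan θ_B = 1.313/1.768 = 0.7426, giving θ_B = 36.60°.
At Brewster's angle the reflected and refracted rays are perpendicular, so θ_t = 90° − θ_B = 90° − 36.60° = 53.40°.

θ_t ≈ 53.40°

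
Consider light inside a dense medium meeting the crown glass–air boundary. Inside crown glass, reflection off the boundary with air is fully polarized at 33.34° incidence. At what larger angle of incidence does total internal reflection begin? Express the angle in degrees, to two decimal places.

n₂/n₁ = tan 33.34° = 0.6579; the critical angle satisfies sin θ_c = n₂/n₁.
θ_c = arcsin(0.6579) = 41.14°.

θ_c ≈ 41.14°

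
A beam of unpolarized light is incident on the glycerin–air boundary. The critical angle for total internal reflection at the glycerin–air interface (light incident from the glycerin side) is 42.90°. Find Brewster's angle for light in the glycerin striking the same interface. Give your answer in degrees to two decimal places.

θ_B ≈ 34.24°

n₂/n₁ = sin θ_c = sin 42.90° = 0.6807.
tan θ_B equals the same ratio, so θ_B = arctan(0.6807) = 34.24°.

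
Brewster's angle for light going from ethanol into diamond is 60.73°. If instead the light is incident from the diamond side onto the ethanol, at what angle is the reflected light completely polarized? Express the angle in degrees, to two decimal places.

θ_B' ≈ 29.27°

The two Brewster angles are complementary: θ_B' = 90° − θ_B = 90° − 60.73° = 29.27°.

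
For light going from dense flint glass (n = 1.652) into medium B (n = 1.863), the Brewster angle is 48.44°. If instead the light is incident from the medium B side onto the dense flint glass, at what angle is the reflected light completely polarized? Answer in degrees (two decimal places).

Reversing the direction swaps n₁ and n₂, so tan θ_B' = 1/tan θ_B and θ_B' = 90° − θ_B.
Hence θ_B' = 90° − 48.44° = 41.56°.

θ_B' ≈ 41.56°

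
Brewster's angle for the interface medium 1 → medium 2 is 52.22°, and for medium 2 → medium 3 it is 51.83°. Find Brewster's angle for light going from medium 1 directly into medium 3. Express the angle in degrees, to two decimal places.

θ_B ≈ 58.65°

tan θ_B(1→2) = n₂/n₁ = tan 52.22° = 1.2901.
tan θ_B(2→3) = n₃/n₂ = tan 51.83° = 1.2721.
So n₃/n₁ = (n₂/n₁)(n₃/n₂) = 1.2901 × 1.2721 = 1.6412.
θ_B(1→3) = arctan(1.6412) = 58.65°.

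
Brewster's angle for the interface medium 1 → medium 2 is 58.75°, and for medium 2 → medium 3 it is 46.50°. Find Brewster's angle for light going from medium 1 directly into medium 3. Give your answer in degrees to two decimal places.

θ_B ≈ 60.06°

n₂/n₁ = tan 58.75° = 1.6479 and n₃/n₂ = tan 46.50° = 1.0538.
Multiplying, n₃/n₁ = 1.6479 × 1.0538 = 1.7366, and θ_B(1→3) = arctan 1.7366 = 60.06°.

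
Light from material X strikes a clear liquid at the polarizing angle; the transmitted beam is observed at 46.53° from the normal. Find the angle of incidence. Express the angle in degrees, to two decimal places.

Brewster's condition makes the reflected and refracted beams perpendicular: θ_B + θ_t = 90°.
θ_B = 90° − 46.53° = 43.47°.

θ_B ≈ 43.47°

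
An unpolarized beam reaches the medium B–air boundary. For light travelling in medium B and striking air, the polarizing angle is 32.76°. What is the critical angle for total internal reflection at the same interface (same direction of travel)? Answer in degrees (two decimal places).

θ_c ≈ 40.05°

tan θ_B = n₂/n₁ = tan 32.76° = 0.6435.
Total internal reflection: sin θ_c = n₂/n₁ = 0.6435.
θ_c = arcsin(0.6435) = 40.05°.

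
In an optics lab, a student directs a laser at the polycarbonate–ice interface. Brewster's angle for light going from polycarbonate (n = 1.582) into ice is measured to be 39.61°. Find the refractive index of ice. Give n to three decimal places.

n ≈ 1.309

Full polarization of the reflected beam means tan θ_B = n₂/n₁, where n₁ is the incident medium (polycarbonate).
n₂ = n₁ tan θ_B = 1.582 × tan 39.61° = 1.309.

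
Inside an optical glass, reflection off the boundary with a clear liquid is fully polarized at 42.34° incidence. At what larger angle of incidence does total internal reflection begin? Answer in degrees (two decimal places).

θ_c ≈ 65.67°

n₂/n₁ = tan 42.34° = 0.9112; the critical angle satisfies sin θ_c = n₂/n₁.
θ_c = arcsin(0.9112) = 65.67°.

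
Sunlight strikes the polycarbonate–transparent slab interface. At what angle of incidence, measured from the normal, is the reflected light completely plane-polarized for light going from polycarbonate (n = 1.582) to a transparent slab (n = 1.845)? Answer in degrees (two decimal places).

θ_B ≈ 49.39°

Here n₂/n₁ = 1.845/1.582 = 1.1662, and Brewster's law gives tan θ_B = n₂/n₁.
θ_B = arctan(1.1662) = 49.39°.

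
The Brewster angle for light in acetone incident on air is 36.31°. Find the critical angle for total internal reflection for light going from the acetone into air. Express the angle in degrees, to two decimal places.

n₂/n₁ = tan 36.31° = 0.7348; the critical angle satisfies sin θ_c = n₂/n₁.
θ_c = arcsin(0.7348) = 47.29°.

θ_c ≈ 47.29°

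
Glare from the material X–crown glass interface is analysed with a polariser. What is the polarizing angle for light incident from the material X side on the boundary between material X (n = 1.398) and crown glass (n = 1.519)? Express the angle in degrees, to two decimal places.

Brewster's condition: tan θ_B = n₂/n₁ = 1.519/1.398 = 1.0866. Taking the arctangent, θ_B = 47.38°.

θ_B ≈ 47.38°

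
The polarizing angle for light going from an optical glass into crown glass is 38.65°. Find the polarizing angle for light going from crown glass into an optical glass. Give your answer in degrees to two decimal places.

θ_B' ≈ 51.35°

Reversing the direction swaps n₁ and n₂, so tan θ_B' = 1/tan θ_B and θ_B' = 90° − θ_B.
Hence θ_B' = 90° − 38.65° = 51.35°.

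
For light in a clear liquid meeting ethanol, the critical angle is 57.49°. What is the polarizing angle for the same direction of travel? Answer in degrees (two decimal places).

n₂/n₁ = sin θ_c = sin 57.49° = 0.8433.
tan θ_B equals the same ratio, so θ_B = arctan(0.8433) = 40.14°.

θ_B ≈ 40.14°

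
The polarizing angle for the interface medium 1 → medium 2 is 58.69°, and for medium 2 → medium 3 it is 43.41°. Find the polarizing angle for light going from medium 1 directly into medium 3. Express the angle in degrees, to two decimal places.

Each Brewster angle gives a ratio: n₂/n₁ = tan 58.69° = 1.6441, n₃/n₂ = tan 43.41° = 0.9460.
n₃/n₁ = 1.5553. Then tan θ_B(1→3) = n₃/n₁, so θ_B(1→3) = arctan(1.5553) = 57.26°.

θ_B ≈ 57.26°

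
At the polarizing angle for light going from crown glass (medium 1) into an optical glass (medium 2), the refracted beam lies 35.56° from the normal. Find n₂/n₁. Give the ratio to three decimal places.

At Brewster incidence θ_B = 90° − θ_t = 90° − 35.56° = 54.44°.
Then n₂/n₁ = tan θ_B = tan 54.44° = 1.399.

n₂/n₁ ≈ 1.399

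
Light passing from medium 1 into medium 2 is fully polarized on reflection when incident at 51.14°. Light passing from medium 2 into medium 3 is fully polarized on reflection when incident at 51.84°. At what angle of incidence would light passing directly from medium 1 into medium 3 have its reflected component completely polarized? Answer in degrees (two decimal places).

Each Brewster angle gives a ratio: n₂/n₁ = tan 51.14° = 1.2411, n₃/n₂ = tan 51.84° = 1.2726.
So n₃/n₁ = (n₂/n₁)(n₃/n₂) = 1.2411 × 1.2726 = 1.5794.
θ_B(1→3) = arctan(1.5794) = 57.66°.

θ_B ≈ 57.66°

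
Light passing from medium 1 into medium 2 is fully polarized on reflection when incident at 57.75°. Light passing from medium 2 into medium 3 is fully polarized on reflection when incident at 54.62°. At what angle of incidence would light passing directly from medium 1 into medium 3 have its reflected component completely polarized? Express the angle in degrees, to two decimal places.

θ_B ≈ 65.86°

tan θ_B(1→2) = n₂/n₁ = tan 57.75° = 1.5849.
tan θ_B(2→3) = n₃/n₂ = tan 54.62° = 1.4082.
So n₃/n₁ = (n₂/n₁)(n₃/n₂) = 1.5849 × 1.4082 = 2.2318.
θ_B(1→3) = arctan(2.2318) = 65.86°.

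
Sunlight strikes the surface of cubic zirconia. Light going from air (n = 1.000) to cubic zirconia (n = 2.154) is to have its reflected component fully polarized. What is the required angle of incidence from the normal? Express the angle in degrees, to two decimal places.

tan θ_B = n₂/n₁ = 2.154/1.000 = 2.1540.
So θ_B = arctan 2.1540 = 65.10°.

θ_B ≈ 65.10°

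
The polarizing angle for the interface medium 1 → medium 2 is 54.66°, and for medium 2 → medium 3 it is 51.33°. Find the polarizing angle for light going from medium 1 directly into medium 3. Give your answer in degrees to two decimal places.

θ_B ≈ 60.43°

n₂/n₁ = tan 54.66° = 1.4103 and n₃/n₂ = tan 51.33° = 1.2495.
Multiplying, n₃/n₁ = 1.4103 × 1.2495 = 1.7622, and θ_B(1→3) = arctan 1.7622 = 60.43°.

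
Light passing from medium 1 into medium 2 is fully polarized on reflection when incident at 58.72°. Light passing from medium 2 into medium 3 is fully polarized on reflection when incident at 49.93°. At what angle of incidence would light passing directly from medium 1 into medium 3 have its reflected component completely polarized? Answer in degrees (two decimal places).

n₂/n₁ = tan 58.72° = 1.6460 and n₃/n₂ = tan 49.93° = 1.1888.
Multiplying, n₃/n₁ = 1.6460 × 1.1888 = 1.9568, and θ_B(1→3) = arctan 1.9568 = 62.93°.

θ_B ≈ 62.93°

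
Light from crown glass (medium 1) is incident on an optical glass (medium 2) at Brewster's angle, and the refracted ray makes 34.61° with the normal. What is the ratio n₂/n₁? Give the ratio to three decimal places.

θ_B + θ_t = 90°, so θ_B = 90° − 34.61° = 55.39°.
Then n₂/n₁ = tan θ_B = tan 55.39° = 1.449.

n₂/n₁ ≈ 1.449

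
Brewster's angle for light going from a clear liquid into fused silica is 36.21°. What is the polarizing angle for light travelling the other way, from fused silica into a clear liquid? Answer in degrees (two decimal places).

θ_B' ≈ 53.79°

tan θ_B' = n₁/n₂ = 1/tan θ_B, so θ_B' = 90° − θ_B.
θ_B' = 90° − 36.21° = 53.79°.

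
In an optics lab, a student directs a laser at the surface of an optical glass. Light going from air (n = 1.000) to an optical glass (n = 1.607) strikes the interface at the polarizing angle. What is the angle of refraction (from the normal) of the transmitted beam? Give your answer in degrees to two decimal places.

θ_t ≈ 31.89°

tan θ_B = n₂/n₁ = 1.607/1.000 = 1.6070, so θ_B = 58.11°.
The refracted ray is perpendicular to the reflected ray, so θ_t = 90° − θ_B = 31.89°.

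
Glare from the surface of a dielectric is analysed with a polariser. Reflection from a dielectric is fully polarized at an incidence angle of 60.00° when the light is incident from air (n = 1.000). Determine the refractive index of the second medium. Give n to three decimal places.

n ≈ 1.732

Full polarization of the reflected beam means tan θ_B = n₂/n₁, where n₁ is the incident medium (air).
n₂ = n₁ tan θ_B = 1.000 × tan 60.00° = 1.732.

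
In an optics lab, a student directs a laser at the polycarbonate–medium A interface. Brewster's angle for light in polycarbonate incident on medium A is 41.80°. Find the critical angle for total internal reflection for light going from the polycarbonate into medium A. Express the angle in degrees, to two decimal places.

θ_c ≈ 63.39°

tan θ_B = n₂/n₁ = tan 41.80° = 0.8941.
Total internal reflection: sin θ_c = n₂/n₁ = 0.8941.
θ_c = arcsin(0.8941) = 63.39°.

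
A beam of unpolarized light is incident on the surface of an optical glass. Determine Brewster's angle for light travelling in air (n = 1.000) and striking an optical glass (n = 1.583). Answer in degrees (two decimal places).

tan θ_B = n₂/n₁ = 1.583/1.000 = 1.5830.
So θ_B = arctan 1.5830 = 57.72°.

θ_B ≈ 57.72°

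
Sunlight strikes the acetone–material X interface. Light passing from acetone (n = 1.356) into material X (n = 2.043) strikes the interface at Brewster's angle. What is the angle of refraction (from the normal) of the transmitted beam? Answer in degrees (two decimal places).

First find Brewster's angle: tan θ_B = 2.043/1.356 = 1.5066, giving θ_B = 56.43°.
At Brewster's angle the reflected and refracted rays are perpendicular, so θ_t = 90° − θ_B = 90° − 56.43° = 33.57°.

θ_t ≈ 33.57°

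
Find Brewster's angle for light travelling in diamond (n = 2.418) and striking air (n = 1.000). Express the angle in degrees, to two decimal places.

The reflected p-component vanishes when tan θ_B = n₂/n₁.
tan θ_B = n₂/n₁ = 1.000/2.418 = 0.4136. Taking the arctangent, θ_B = 22.47°.

θ_B ≈ 22.47°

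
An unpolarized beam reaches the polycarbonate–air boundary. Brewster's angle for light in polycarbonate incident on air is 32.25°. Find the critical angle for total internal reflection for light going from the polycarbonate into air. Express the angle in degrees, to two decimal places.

tan θ_B = n₂/n₁ = tan 32.25° = 0.6310.
Total internal reflection: sin θ_c = n₂/n₁ = 0.6310.
θ_c = arcsin(0.6310) = 39.12°.

θ_c ≈ 39.12°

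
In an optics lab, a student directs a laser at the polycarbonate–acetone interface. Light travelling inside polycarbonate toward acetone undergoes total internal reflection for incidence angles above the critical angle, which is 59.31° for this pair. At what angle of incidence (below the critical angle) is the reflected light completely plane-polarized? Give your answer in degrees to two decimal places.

sin θ_c = n₂/n₁, so n₂/n₁ = sin 59.31° = 0.8599.
Brewster: tan θ_B = n₂/n₁ = 0.8599.
θ_B = arctan(0.8599) = 40.69°.

θ_B ≈ 40.69°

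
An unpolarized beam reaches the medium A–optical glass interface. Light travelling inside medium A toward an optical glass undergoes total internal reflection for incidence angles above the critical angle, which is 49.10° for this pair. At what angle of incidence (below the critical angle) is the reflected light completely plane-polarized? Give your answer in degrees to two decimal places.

n₂/n₁ = sin θ_c = sin 49.10° = 0.7559.
tan θ_B equals the same ratio, so θ_B = arctan(0.7559) = 37.08°.

θ_B ≈ 37.08°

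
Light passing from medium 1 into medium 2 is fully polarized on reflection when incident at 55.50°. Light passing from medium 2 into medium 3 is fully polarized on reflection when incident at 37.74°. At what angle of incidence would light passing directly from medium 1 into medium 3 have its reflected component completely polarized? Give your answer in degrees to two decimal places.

tan θ_B(1→2) = n₂/n₁ = tan 55.50° = 1.4550.
tan θ_B(2→3) = n₃/n₂ = tan 37.74° = 0.7740.
Multiplying, n₃/n₁ = 1.4550 × 0.7740 = 1.1262, and θ_B(1→3) = arctan 1.1262 = 48.40°.

θ_B ≈ 48.40°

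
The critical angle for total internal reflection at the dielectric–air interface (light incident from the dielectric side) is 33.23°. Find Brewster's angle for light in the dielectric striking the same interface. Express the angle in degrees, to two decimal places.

θ_B ≈ 28.72°

n₂/n₁ = sin θ_c = sin 33.23° = 0.5480.
tan θ_B equals the same ratio, so θ_B = arctan(0.5480) = 28.72°.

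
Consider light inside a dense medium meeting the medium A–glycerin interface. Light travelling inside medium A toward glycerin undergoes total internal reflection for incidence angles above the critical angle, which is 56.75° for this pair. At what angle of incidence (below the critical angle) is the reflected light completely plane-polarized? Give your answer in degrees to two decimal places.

θ_B ≈ 39.91°

At the critical angle sin θ_c = n₂/n₁, giving n₂/n₁ = sin 56.75° = 0.8363.
Then tan θ_B = n₂/n₁ = 0.8363, so θ_B = arctan 0.8363 = 39.91°.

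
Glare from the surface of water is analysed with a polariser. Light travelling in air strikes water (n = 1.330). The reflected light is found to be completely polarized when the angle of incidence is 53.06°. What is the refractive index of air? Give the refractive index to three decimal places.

At Brewster's angle, tan θ_B = n₂/n₁ with n₁ on the incident side (air) and n₂ on the transmitted side (water).
n₁ = n₂ / tan θ_B = 1.330 / tan 53.06° = 1.000.

n ≈ 1.000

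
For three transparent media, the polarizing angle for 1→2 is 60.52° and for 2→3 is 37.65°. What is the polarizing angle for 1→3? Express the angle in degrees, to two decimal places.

θ_B ≈ 53.77°

n₂/n₁ = tan 60.52° = 1.7689 and n₃/n₂ = tan 37.65° = 0.7715.
So n₃/n₁ = (n₂/n₁)(n₃/n₂) = 1.7689 × 0.7715 = 1.3647.
θ_B(1→3) = arctan(1.3647) = 53.77°.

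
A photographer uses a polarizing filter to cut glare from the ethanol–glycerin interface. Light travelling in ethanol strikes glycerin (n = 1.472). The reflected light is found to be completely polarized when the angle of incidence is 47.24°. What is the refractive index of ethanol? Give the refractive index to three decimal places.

At the polarizing angle, tan θ_B = n₂/n₁ with n₁ on the incident side (ethanol) and n₂ on the transmitted side (glycerin).
n₁ = n₂ / tan θ_B = 1.472 / tan 47.24° = 1.361.

n ≈ 1.361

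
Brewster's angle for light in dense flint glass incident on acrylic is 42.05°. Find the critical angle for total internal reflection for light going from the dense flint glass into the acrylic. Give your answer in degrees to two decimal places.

n₂/n₁ = tan 42.05° = 0.9020; the critical angle satisfies sin θ_c = n₂/n₁.
θ_c = arcsin(0.9020) = 64.42°.

θ_c ≈ 64.42°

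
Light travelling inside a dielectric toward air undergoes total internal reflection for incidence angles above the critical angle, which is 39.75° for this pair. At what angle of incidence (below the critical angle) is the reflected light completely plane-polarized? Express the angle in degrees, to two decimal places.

At the critical angle sin θ_c = n₂/n₁, giving n₂/n₁ = sin 39.75° = 0.6394.
Then tan θ_B = n₂/n₁ = 0.6394, so θ_B = arctan 0.6394 = 32.60°.

θ_B ≈ 32.60°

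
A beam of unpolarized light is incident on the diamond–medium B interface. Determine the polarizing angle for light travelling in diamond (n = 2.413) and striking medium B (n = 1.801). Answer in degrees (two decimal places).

θ_B ≈ 36.74°

The reflected p-component vanishes when tan θ_B = n₂/n₁.
Brewster's condition: tan θ_B = n₂/n₁ = 1.801/2.413 = 0.7464.
So θ_B = arctan 0.7464 = 36.74°.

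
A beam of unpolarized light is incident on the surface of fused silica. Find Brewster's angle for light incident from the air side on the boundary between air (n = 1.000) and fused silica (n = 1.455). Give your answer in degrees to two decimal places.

Here n₂/n₁ = 1.455/1.000 = 1.4550, and Brewster's law gives tan θ_B = n₂/n₁. Taking the arctangent, θ_B = 55.50°.

θ_B ≈ 55.50°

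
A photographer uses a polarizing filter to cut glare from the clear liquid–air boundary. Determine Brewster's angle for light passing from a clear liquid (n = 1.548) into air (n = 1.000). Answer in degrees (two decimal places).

θ_B ≈ 32.86°

At Brewster's angle the reflected and refracted rays are perpendicular, which with Snell's law gives tan θ_B = n₂/n₁.
Brewster's condition: tan θ_B = n₂/n₁ = 1.000/1.548 = 0.6460.
So θ_B = arctan 0.6460 = 32.86°.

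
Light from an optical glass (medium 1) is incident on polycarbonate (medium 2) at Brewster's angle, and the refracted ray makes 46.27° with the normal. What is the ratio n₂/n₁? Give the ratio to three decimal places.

At Brewster incidence θ_B = 90° − θ_t = 90° − 46.27° = 43.73°.
tan θ_B = n₂/n₁, so n₂/n₁ = tan 43.73° = 0.957.

n₂/n₁ ≈ 0.957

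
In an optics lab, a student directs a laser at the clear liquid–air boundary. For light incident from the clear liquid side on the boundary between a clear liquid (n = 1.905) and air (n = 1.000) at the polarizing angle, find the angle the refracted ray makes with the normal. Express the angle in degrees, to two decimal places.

tan θ_B = n₂/n₁ = 1.000/1.905 = 0.5249, so θ_B = 27.70°.
The refracted ray is perpendicular to the reflected ray, so θ_t = 90° − θ_B = 62.30°.

θ_t ≈ 62.30°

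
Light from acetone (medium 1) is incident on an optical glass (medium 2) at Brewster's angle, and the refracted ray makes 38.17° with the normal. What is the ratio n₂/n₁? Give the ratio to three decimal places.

n₂/n₁ ≈ 1.272

At Brewster incidence θ_B = 90° − θ_t = 90° − 38.17° = 51.83°.
tan θ_B = n₂/n₁, so n₂/n₁ = tan 51.83° = 1.272.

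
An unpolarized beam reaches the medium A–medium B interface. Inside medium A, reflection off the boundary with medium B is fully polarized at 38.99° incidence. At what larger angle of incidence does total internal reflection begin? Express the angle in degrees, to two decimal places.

From Brewster, n₂/n₁ = tan θ_B = tan 38.99° = 0.8095.
Then sin θ_c = n₂/n₁ = 0.8095, so θ_c = arcsin 0.8095 = 54.05°.

θ_c ≈ 54.05°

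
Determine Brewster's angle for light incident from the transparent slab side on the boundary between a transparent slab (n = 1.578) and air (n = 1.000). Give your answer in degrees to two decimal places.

The reflected p-component vanishes when tan θ_B = n₂/n₁.
Here n₂/n₁ = 1.000/1.578 = 0.6337, and Brewster's law gives tan θ_B = n₂/n₁. Taking the arctangent, θ_B = 32.36°.

θ_B ≈ 32.36°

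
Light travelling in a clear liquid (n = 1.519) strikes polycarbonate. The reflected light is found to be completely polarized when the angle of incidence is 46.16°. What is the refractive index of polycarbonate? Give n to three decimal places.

Full polarization of the reflected beam means tan θ_B = n₂/n₁, where n₁ is the incident medium (a clear liquid).
n₂ = n₁ tan θ_B = 1.519 × tan 46.16° = 1.582.

n ≈ 1.582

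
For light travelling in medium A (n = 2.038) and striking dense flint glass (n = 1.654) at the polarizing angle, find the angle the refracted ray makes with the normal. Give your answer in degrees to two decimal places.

tan θ_B = n₂/n₁ = 1.654/2.038 = 0.8116, so θ_B = 39.06°.
The refracted ray is perpendicular to the reflected ray, so θ_t = 90° − θ_B = 50.94°.

θ_t ≈ 50.94°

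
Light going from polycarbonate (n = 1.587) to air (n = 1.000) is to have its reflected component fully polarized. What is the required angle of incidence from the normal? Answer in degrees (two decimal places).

θ_B ≈ 32.22°

tan θ_B = n₂/n₁ = 1.000/1.587 = 0.6301.
θ_B = arctan(0.6301) = 32.22°.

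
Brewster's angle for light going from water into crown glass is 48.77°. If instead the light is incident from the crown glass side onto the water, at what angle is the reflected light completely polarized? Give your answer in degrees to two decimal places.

θ_B' ≈ 41.23°

tan θ_B' = n₁/n₂ = 1/tan θ_B, so θ_B' = 90° − θ_B.
θ_B' = 90° − 48.77° = 41.23°.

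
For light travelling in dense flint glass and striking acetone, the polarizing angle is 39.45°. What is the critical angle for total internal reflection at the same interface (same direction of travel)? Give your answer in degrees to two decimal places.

θ_c ≈ 55.37°

tan θ_B = n₂/n₁ = tan 39.45° = 0.8229.
Total internal reflection: sin θ_c = n₂/n₁ = 0.8229.
θ_c = arcsin(0.8229) = 55.37°.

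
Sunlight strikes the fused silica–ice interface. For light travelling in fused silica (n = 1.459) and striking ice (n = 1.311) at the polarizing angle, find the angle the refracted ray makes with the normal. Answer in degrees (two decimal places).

θ_B = arctan(n₂/n₁) = arctan(1.311/1.459) = 41.94°.
The refracted ray is perpendicular to the reflected ray, so θ_t = 90° − θ_B = 48.06°.

θ_t ≈ 48.06°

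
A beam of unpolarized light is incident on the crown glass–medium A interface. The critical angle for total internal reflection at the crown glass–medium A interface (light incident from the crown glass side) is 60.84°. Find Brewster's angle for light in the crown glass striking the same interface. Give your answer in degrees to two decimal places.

n₂/n₁ = sin θ_c = sin 60.84° = 0.8733.
tan θ_B equals the same ratio, so θ_B = arctan(0.8733) = 41.13°.

θ_B ≈ 41.13°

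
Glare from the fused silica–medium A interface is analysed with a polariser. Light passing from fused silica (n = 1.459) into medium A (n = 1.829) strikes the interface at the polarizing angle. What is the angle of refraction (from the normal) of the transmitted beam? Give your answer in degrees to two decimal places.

tan θ_B = n₂/n₁ = 1.829/1.459 = 1.2536, so θ_B = 51.42°.
At Brewster's angle the reflected and refracted rays are perpendicular, so θ_t = 90° − θ_B = 90° − 51.42° = 38.58°.

θ_t ≈ 38.58°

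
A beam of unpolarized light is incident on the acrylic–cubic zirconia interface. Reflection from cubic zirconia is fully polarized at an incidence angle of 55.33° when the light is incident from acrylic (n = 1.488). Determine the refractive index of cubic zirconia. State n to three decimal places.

n ≈ 2.151

Brewster's law: tan θ_B = n₂/n₁ (light incident in acrylic, refracted into cubic zirconia).
n₂ = n₁ tan θ_B = 1.488 × tan 55.33° = 2.151.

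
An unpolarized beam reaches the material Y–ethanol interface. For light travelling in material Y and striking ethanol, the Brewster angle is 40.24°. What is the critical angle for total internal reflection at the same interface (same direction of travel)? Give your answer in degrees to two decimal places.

n₂/n₁ = tan 40.24° = 0.8463; the critical angle satisfies sin θ_c = n₂/n₁.
θ_c = arcsin(0.8463) = 57.81°.

θ_c ≈ 57.81°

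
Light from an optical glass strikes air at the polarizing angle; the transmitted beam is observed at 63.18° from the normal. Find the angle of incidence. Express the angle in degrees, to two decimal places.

θ_B ≈ 26.82°

At Brewster's angle the reflected and refracted rays are perpendicular, so θ_B + θ_t = 90°.
θ_B = 90° − 63.18° = 26.82°.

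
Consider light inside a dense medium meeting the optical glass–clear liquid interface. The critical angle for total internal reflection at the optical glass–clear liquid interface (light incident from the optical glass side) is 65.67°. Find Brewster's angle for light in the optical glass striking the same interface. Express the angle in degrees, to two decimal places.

θ_B ≈ 42.34°

sin θ_c = n₂/n₁, so n₂/n₁ = sin 65.67° = 0.9112.
Brewster: tan θ_B = n₂/n₁ = 0.9112.
θ_B = arctan(0.9112) = 42.34°.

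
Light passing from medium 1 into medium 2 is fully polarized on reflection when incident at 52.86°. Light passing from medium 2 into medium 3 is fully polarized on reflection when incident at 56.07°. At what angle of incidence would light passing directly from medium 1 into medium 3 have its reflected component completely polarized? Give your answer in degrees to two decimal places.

θ_B ≈ 63.00°

Each Brewster angle gives a ratio: n₂/n₁ = tan 52.86° = 1.3203, n₃/n₂ = tan 56.07° = 1.4865.
n₃/n₁ = 1.9626. Then tan θ_B(1→3) = n₃/n₁, so θ_B(1→3) = arctan(1.9626) = 63.00°.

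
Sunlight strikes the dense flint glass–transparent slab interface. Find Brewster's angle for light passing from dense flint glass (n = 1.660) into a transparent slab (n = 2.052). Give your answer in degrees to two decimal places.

tan θ_B = n₂/n₁ = 2.052/1.660 = 1.2361.
θ_B = arctan(1.2361) = 51.03°.

θ_B ≈ 51.03°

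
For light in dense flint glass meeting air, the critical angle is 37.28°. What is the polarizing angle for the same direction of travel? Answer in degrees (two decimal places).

At the critical angle sin θ_c = n₂/n₁, giving n₂/n₁ = sin 37.28° = 0.6057.
Then tan θ_B = n₂/n₁ = 0.6057, so θ_B = arctan 0.6057 = 31.20°.

θ_B ≈ 31.20°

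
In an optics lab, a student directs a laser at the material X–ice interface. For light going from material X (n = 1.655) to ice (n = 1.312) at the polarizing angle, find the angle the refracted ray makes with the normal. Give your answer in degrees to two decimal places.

First find Brewster's angle: tan θ_B = 1.312/1.655 = 0.7927, giving θ_B = 38.41°.
The refracted ray is perpendicular to the reflected ray, so θ_t = 90° − θ_B = 51.59°.

θ_t ≈ 51.59°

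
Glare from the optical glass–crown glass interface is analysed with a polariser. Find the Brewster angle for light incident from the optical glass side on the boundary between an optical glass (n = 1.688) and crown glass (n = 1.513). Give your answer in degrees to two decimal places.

θ_B ≈ 41.87°

At Brewster's angle the reflected and refracted rays are perpendicular, which with Snell's law gives tan θ_B = n₂/n₁.
Brewster's condition: tan θ_B = n₂/n₁ = 1.513/1.688 = 0.8963. Taking the arctangent, θ_B = 41.87°.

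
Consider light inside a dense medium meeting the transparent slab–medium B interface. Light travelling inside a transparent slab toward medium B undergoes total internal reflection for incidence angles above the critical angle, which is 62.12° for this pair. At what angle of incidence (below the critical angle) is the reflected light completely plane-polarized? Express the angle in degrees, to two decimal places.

n₂/n₁ = sin θ_c = sin 62.12° = 0.8839.
tan θ_B equals the same ratio, so θ_B = arctan(0.8839) = 41.47°.

θ_B ≈ 41.47°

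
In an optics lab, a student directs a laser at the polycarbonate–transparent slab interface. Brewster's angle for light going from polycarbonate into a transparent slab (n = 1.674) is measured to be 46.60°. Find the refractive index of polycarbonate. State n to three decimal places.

Full polarization of the reflected beam means tan θ_B = n₂/n₁, where n₁ is the incident medium (polycarbonate).
n₁ = n₂ / tan θ_B = 1.674 / tan 46.60° = 1.583.

n ≈ 1.583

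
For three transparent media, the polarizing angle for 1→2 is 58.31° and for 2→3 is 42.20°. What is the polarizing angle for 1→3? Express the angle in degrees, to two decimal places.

tan θ_B(1→2) = n₂/n₁ = tan 58.31° = 1.6198.
tan θ_B(2→3) = n₃/n₂ = tan 42.20° = 0.9067.
Multiplying, n₃/n₁ = 1.6198 × 0.9067 = 1.4687, and θ_B(1→3) = arctan 1.4687 = 55.75°.

θ_B ≈ 55.75°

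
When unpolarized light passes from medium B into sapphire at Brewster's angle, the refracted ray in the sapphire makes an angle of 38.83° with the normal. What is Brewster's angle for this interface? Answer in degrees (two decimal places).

θ_B ≈ 51.17°

At Brewster's angle the reflected and refracted rays are perpendicular, so θ_B + θ_t = 90°.
So θ_B = 90° − θ_t = 90° − 38.83° = 51.17°.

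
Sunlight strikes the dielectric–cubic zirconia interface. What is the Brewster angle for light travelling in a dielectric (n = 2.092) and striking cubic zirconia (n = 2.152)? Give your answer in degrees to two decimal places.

Here n₂/n₁ = 2.152/2.092 = 1.0287, and Brewster's law gives tan θ_B = n₂/n₁. Taking the arctangent, θ_B = 45.81°.

θ_B ≈ 45.81°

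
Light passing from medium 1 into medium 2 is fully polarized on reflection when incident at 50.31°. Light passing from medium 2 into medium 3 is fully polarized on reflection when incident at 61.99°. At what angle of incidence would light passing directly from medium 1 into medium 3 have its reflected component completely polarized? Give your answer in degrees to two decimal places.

tan θ_B(1→2) = n₂/n₁ = tan 50.31° = 1.2049.
tan θ_B(2→3) = n₃/n₂ = tan 61.99° = 1.8799.
Multiplying, n₃/n₁ = 1.2049 × 1.8799 = 2.2652, and θ_B(1→3) = arctan 2.2652 = 66.18°.

θ_B ≈ 66.18°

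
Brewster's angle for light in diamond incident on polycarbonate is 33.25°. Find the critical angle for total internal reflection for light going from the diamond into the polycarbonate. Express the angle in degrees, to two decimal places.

n₂/n₁ = tan 33.25° = 0.6556; the critical angle satisfies sin θ_c = n₂/n₁.
θ_c = arcsin(0.6556) = 40.97°.

θ_c ≈ 40.97°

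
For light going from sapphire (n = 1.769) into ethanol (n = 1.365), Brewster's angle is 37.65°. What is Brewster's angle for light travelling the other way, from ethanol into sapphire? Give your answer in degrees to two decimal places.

Reversing the direction swaps n₁ and n₂, so tan θ_B' = 1/tan θ_B and θ_B' = 90° − θ_B.
Hence θ_B' = 90° − 37.65° = 52.35°.

θ_B' ≈ 52.35°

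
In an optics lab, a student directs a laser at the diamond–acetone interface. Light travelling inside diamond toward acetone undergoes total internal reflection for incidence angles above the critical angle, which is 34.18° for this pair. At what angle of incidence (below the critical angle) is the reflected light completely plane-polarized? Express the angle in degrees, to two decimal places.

n₂/n₁ = sin θ_c = sin 34.18° = 0.5618.
tan θ_B equals the same ratio, so θ_B = arctan(0.5618) = 29.33°.

θ_B ≈ 29.33°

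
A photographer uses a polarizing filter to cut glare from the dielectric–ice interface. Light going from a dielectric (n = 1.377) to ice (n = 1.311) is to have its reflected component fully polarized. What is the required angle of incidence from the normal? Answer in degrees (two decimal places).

At Brewster's angle the reflected and refracted rays are perpendicular, which with Snell's law gives tan θ_B = n₂/n₁.
tan θ_B = n₂/n₁ = 1.311/1.377 = 0.9521.
So θ_B = arctan 0.9521 = 43.59°.

θ_B ≈ 43.59°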